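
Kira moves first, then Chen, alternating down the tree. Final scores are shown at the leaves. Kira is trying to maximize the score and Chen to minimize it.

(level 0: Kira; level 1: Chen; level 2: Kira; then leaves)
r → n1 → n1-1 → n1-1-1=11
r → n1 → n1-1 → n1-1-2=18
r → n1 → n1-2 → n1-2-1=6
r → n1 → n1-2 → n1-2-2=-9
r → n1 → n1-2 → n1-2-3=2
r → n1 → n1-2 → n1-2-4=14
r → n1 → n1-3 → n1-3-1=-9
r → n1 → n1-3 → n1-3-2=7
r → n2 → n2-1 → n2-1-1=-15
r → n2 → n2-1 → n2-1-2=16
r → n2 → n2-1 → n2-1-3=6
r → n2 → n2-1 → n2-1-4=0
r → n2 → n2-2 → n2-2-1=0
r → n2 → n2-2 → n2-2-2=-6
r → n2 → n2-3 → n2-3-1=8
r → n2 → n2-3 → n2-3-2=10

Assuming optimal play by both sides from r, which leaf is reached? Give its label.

n1-1 (Kira): max(11, 18) = 18
n1-2 (Kira): max(6, -9, 2, 14) = 14
n1-3 (Kira): max(-9, 7) = 7
n1 (Chen): min(18, 14, 7) = 7
n2-1 (Kira): max(-15, 16, 6, 0) = 16
n2-2 (Kira): max(0, -6) = 0
n2-3 (Kira): max(8, 10) = 10
n2 (Chen): min(16, 0, 10) = 0
r (Kira): max(7, 0) = 7
At r, Kira picks n1 (highest: 7).
At n1, Chen picks n1-3 (lowest: 7).
At n1-3, Kira picks n1-3-2 (highest: 7).
Terminal value 7.

n1-3-2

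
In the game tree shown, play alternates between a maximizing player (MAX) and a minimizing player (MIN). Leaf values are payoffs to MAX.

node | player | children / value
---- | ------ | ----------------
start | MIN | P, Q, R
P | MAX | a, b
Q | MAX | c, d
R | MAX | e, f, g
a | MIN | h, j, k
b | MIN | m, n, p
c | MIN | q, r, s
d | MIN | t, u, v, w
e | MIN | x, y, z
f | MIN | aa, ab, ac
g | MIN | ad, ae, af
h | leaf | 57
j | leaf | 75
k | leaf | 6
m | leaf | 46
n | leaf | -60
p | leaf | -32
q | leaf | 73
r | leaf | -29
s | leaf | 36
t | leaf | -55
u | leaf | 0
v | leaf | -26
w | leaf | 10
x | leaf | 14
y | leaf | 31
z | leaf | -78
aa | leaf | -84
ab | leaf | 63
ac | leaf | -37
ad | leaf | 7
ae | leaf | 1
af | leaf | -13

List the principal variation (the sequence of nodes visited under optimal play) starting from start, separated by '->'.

start -> Q -> c -> r

a (MIN): min(57, 75, 6) = 6
b (MIN): min(46, -60, -32) = -60
P (MAX): max(6, -60) = 6
c (MIN): min(73, -29, 36) = -29
d (MIN): min(-55, 0, -26, 10) = -55
Q (MAX): max(-29, -55) = -29
e (MIN): min(14, 31, -78) = -78
f (MIN): min(-84, 63, -37) = -84
g (MIN): min(7, 1, -13) = -13
R (MAX): max(-78, -84, -13) = -13
start (MIN): min(6, -29, -13) = -29
At start, MIN picks Q (lowest: -29).
At Q, MAX picks c (highest: -29).
At c, MIN picks r (lowest: -29).
Terminal value -29.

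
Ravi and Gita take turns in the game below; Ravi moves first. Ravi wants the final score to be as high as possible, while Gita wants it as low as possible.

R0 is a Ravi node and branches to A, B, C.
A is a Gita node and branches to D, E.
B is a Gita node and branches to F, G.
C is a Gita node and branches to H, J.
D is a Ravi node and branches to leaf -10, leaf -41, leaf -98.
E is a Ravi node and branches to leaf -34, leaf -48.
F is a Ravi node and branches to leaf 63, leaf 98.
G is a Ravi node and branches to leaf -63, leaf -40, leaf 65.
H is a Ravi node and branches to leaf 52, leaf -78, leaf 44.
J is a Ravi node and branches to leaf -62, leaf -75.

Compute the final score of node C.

-62

H (Ravi): max(52, -78, 44) = 52
J (Ravi): max(-62, -75) = -62
C (Gita): min(52, -62) = -62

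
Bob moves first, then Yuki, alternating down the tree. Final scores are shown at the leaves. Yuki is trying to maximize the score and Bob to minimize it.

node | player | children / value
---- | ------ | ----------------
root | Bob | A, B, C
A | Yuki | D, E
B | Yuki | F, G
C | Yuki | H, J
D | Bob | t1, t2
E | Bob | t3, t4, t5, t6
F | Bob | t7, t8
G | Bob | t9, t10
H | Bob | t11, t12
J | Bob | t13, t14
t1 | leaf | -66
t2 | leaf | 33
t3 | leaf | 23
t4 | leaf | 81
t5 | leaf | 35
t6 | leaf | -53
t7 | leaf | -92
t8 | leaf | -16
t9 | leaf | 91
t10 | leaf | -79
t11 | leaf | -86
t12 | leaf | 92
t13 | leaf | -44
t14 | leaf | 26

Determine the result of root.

D (Bob): min(-66, 33) = -66
E (Bob): min(23, 81, 35, -53) = -53
A (Yuki): max(-66, -53) = -53
F (Bob): min(-92, -16) = -92
G (Bob): min(91, -79) = -79
B (Yuki): max(-92, -79) = -79
H (Bob): min(-86, 92) = -86
J (Bob): min(-44, 26) = -44
C (Yuki): max(-86, -44) = -44
root (Bob): min(-53, -79, -44) = -79

-79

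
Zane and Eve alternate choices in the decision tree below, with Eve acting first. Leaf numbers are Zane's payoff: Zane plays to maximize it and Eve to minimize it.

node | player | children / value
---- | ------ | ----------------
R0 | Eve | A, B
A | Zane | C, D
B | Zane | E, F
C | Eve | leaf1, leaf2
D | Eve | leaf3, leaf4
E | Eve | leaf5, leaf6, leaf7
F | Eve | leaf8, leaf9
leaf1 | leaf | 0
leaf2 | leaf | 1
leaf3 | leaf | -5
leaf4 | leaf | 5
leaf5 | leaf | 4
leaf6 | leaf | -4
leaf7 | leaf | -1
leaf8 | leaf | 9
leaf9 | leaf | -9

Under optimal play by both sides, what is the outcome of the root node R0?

-4

C (Eve): min(0, 1) = 0
D (Eve): min(-5, 5) = -5
A (Zane): max(0, -5) = 0
E (Eve): min(4, -4, -1) = -4
F (Eve): min(9, -9) = -9
B (Zane): max(-4, -9) = -4
R0 (Eve): min(0, -4) = -4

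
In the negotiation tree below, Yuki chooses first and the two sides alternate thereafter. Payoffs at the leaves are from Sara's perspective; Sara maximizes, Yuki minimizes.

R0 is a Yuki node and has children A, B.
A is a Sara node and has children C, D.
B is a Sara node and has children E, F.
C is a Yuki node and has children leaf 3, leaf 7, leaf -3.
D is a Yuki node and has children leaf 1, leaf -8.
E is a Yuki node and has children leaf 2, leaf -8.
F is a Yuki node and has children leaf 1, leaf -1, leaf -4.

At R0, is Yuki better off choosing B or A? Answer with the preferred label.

E (Yuki): min(2, -8) = -8
F (Yuki): min(1, -1, -4) = -4
B (Sara): max(-8, -4) = -4
C (Yuki): min(3, 7, -3) = -3
D (Yuki): min(1, -8) = -8
A (Sara): max(-3, -8) = -3
Yuki prefers the lower value; B=-4, A=-3. B is better since -4 < -3.

B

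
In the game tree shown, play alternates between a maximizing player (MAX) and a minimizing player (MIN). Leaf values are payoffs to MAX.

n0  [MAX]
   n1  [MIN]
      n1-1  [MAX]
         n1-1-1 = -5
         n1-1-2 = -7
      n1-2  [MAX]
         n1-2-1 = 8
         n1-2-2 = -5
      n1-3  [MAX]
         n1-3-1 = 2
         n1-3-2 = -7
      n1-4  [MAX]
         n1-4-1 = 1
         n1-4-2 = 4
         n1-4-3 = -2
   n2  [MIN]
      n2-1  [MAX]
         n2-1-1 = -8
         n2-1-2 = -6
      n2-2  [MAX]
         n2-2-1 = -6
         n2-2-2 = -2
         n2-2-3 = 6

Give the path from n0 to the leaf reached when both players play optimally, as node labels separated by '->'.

n1-1 (MAX): max(-5, -7) = -5
n1-2 (MAX): max(8, -5) = 8
n1-3 (MAX): max(2, -7) = 2
n1-4 (MAX): max(1, 4, -2) = 4
n1 (MIN): min(-5, 8, 2, 4) = -5
n2-1 (MAX): max(-8, -6) = -6
n2-2 (MAX): max(-6, -2, 6) = 6
n2 (MIN): min(-6, 6) = -6
n0 (MAX): max(-5, -6) = -5
At n0, MAX picks n1 (highest: -5).
At n1, MIN picks n1-1 (lowest: -5).
At n1-1, MAX picks n1-1-1 (highest: -5).
Terminal value -5.

n0 -> n1 -> n1-1 -> n1-1-1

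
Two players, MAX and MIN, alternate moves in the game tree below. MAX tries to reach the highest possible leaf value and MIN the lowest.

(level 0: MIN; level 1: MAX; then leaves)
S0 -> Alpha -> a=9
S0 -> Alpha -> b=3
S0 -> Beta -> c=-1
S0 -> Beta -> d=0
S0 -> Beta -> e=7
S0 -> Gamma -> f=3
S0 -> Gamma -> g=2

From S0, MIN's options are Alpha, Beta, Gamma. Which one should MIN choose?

Alpha (MAX): max(9, 3) = 9
Beta (MAX): max(-1, 0, 7) = 7
Gamma (MAX): max(3, 2) = 3
S0 (MIN): min(9, 7, 3) = 3
MIN at S0 wants the lowest of {Alpha=9, Beta=7, Gamma=3}, so chooses Gamma.

Gamma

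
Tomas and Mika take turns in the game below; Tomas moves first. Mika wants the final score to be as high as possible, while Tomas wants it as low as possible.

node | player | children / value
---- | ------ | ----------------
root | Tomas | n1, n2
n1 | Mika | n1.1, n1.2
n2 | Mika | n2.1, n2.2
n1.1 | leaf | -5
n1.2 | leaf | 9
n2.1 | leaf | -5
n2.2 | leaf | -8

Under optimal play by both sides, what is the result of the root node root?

-5

n1 (Mika): max(-5, 9) = 9
n2 (Mika): max(-5, -8) = -5
root (Tomas): min(9, -5) = -5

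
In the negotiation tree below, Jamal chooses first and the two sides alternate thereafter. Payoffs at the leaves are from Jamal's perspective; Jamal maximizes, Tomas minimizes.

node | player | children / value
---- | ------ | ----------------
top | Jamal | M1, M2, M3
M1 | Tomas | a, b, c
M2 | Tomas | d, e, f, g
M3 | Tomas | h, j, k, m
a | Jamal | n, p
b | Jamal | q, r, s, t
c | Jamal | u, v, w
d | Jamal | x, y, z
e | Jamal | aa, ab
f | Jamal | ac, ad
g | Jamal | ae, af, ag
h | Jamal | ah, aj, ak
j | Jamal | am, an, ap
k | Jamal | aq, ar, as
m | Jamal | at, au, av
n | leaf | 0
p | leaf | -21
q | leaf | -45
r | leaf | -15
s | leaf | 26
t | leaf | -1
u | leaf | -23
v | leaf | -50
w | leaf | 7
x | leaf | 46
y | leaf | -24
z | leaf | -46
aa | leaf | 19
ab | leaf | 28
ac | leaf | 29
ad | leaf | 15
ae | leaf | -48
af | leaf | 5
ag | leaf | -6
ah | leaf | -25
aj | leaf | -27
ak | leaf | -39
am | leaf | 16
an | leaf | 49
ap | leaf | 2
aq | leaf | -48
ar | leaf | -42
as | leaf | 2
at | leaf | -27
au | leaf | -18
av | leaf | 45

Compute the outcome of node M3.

h (Jamal): max(-25, -27, -39) = -25
j (Jamal): max(16, 49, 2) = 49
k (Jamal): max(-48, -42, 2) = 2
m (Jamal): max(-27, -18, 45) = 45
M3 (Tomas): min(-25, 49, 2, 45) = -25

-25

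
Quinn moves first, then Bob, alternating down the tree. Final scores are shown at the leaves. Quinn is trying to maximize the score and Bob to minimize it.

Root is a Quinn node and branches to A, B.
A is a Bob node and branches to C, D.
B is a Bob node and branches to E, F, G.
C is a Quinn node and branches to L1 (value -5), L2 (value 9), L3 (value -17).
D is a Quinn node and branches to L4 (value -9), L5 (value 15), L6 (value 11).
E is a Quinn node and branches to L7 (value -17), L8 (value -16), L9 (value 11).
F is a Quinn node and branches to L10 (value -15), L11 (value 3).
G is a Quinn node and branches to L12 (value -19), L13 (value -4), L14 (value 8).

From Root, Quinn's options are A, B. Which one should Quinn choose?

C (Quinn): max(-5, 9, -17) = 9
D (Quinn): max(-9, 15, 11) = 15
A (Bob): min(9, 15) = 9
E (Quinn): max(-17, -16, 11) = 11
F (Quinn): max(-15, 3) = 3
G (Quinn): max(-19, -4, 8) = 8
B (Bob): min(11, 3, 8) = 3
Root (Quinn): max(9, 3) = 9
Quinn at Root wants the highest of {A=9, B=3}, so chooses A.

A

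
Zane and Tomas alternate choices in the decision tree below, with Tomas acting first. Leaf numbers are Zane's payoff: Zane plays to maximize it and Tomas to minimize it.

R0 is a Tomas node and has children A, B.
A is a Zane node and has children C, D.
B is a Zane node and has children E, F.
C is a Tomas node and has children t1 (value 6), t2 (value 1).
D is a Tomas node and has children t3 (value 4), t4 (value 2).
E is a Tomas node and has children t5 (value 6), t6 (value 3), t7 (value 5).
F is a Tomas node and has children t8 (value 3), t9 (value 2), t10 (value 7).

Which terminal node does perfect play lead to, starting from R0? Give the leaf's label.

t4

C (Tomas): min(6, 1) = 1
D (Tomas): min(4, 2) = 2
A (Zane): max(1, 2) = 2
E (Tomas): min(6, 3, 5) = 3
F (Tomas): min(3, 2, 7) = 2
B (Zane): max(3, 2) = 3
R0 (Tomas): min(2, 3) = 2
At R0, Tomas picks A (lowest: 2).
At A, Zane picks D (highest: 2).
At D, Tomas picks t4 (lowest: 2).
Terminal value 2.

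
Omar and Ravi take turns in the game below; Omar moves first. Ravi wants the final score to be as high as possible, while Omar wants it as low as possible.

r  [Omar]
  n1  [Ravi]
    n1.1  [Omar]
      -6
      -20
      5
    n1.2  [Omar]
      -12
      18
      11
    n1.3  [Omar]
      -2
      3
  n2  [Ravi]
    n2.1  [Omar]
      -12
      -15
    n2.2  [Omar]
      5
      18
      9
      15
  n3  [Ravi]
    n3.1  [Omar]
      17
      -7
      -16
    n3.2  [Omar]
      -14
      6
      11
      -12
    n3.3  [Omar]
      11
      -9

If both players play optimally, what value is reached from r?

-9

n1.1 (Omar): min(-6, -20, 5) = -20
n1.2 (Omar): min(-12, 18, 11) = -12
n1.3 (Omar): min(-2, 3) = -2
n1 (Ravi): max(-20, -12, -2) = -2
n2.1 (Omar): min(-12, -15) = -15
n2.2 (Omar): min(5, 18, 9, 15) = 5
n2 (Ravi): max(-15, 5) = 5
n3.1 (Omar): min(17, -7, -16) = -16
n3.2 (Omar): min(-14, 6, 11, -12) = -14
n3.3 (Omar): min(11, -9) = -9
n3 (Ravi): max(-16, -14, -9) = -9
r (Omar): min(-2, 5, -9) = -9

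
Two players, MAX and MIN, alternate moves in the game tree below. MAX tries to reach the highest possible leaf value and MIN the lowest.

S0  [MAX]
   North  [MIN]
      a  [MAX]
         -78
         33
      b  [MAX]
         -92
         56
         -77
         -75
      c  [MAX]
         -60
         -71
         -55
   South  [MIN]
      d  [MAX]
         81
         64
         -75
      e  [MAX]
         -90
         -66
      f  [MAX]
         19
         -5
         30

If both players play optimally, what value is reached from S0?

a (MAX): max(-78, 33) = 33
b (MAX): max(-92, 56, -77, -75) = 56
c (MAX): max(-60, -71, -55) = -55
North (MIN): min(33, 56, -55) = -55
d (MAX): max(81, 64, -75) = 81
e (MAX): max(-90, -66) = -66
f (MAX): max(19, -5, 30) = 30
South (MIN): min(81, -66, 30) = -66
S0 (MAX): max(-55, -66) = -55

-55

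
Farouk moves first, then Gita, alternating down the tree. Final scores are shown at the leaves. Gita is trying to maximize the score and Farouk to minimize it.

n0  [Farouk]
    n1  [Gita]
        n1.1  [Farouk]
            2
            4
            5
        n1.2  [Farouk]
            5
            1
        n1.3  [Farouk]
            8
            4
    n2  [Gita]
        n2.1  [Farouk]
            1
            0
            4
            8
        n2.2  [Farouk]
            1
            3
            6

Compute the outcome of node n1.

n1.1 (Farouk): min(2, 4, 5) = 2
n1.2 (Farouk): min(5, 1) = 1
n1.3 (Farouk): min(8, 4) = 4
n1 (Gita): max(2, 1, 4) = 4

4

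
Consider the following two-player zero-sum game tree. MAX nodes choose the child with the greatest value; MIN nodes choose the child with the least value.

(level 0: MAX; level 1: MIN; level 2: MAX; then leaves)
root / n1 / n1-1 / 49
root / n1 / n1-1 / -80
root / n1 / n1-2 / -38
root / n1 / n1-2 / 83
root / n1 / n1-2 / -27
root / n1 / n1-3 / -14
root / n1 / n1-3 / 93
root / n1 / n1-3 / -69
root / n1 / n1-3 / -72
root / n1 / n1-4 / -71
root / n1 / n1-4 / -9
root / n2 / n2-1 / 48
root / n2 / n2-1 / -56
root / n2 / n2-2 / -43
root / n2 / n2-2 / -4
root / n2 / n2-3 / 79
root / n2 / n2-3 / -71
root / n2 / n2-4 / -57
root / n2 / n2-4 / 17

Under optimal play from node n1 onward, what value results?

-9

n1-1 (MAX): max(49, -80) = 49
n1-2 (MAX): max(-38, 83, -27) = 83
n1-3 (MAX): max(-14, 93, -69, -72) = 93
n1-4 (MAX): max(-71, -9) = -9
n1 (MIN): min(49, 83, 93, -9) = -9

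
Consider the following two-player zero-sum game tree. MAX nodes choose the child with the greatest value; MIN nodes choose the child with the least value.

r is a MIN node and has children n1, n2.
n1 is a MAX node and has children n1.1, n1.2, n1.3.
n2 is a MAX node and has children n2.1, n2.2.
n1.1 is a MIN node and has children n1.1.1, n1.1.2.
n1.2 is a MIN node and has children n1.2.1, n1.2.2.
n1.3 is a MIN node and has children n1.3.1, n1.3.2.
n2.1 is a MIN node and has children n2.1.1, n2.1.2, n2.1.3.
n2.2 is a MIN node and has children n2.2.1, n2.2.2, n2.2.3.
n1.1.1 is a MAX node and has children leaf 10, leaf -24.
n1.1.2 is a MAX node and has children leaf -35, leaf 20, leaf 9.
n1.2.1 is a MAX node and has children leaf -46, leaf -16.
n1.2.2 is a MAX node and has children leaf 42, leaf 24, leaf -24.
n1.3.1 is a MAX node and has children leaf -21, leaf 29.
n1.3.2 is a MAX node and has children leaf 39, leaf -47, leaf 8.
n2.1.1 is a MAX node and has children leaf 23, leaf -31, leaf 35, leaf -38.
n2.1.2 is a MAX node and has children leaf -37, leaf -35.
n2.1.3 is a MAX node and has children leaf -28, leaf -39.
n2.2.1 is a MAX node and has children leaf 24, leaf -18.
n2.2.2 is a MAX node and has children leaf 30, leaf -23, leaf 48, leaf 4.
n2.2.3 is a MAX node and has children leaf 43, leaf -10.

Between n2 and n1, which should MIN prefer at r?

n2

n2.1.1 (MAX): max(23, -31, 35, -38) = 35
n2.1.2 (MAX): max(-37, -35) = -35
n2.1.3 (MAX): max(-28, -39) = -28
n2.1 (MIN): min(35, -35, -28) = -35
n2.2.1 (MAX): max(24, -18) = 24
n2.2.2 (MAX): max(30, -23, 48, 4) = 48
n2.2.3 (MAX): max(43, -10) = 43
n2.2 (MIN): min(24, 48, 43) = 24
n2 (MAX): max(-35, 24) = 24
n1.1.1 (MAX): max(10, -24) = 10
n1.1.2 (MAX): max(-35, 20, 9) = 20
n1.1 (MIN): min(10, 20) = 10
n1.2.1 (MAX): max(-46, -16) = -16
n1.2.2 (MAX): max(42, 24, -24) = 42
n1.2 (MIN): min(-16, 42) = -16
n1.3.1 (MAX): max(-21, 29) = 29
n1.3.2 (MAX): max(39, -47, 8) = 39
n1.3 (MIN): min(29, 39) = 29
n1 (MAX): max(10, -16, 29) = 29
MIN prefers the lower value; n2=24, n1=29. n2 is better since 24 < 29.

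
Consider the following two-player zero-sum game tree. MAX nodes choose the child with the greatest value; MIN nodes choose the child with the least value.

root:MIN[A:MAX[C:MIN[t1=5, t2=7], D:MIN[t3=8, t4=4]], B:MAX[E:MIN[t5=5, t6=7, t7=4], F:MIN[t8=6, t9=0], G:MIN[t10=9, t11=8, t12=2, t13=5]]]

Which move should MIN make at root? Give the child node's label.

C (MIN): min(5, 7) = 5
D (MIN): min(8, 4) = 4
A (MAX): max(5, 4) = 5
E (MIN): min(5, 7, 4) = 4
F (MIN): min(6, 0) = 0
G (MIN): min(9, 8, 2, 5) = 2
B (MAX): max(4, 0, 2) = 4
root (MIN): min(5, 4) = 4
MIN at root wants the lowest of {A=5, B=4}, so chooses B.

B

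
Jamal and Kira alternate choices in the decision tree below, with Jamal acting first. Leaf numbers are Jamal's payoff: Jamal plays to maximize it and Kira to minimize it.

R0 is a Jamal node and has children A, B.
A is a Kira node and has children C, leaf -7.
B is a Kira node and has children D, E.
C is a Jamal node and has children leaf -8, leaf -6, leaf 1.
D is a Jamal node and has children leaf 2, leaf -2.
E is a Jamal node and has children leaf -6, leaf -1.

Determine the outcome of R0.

C (Jamal): max(-8, -6, 1) = 1
A (Kira): min(1, -7) = -7
D (Jamal): max(2, -2) = 2
E (Jamal): max(-6, -1) = -1
B (Kira): min(2, -1) = -1
R0 (Jamal): max(-7, -1) = -1

-1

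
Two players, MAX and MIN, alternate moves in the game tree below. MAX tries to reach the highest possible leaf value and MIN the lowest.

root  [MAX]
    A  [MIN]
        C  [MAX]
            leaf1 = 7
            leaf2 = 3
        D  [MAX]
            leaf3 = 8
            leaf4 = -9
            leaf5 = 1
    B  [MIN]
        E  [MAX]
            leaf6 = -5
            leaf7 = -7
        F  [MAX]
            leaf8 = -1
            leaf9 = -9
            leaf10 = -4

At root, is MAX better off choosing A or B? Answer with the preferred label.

A

C (MAX): max(7, 3) = 7
D (MAX): max(8, -9, 1) = 8
A (MIN): min(7, 8) = 7
E (MAX): max(-5, -7) = -5
F (MAX): max(-1, -9, -4) = -1
B (MIN): min(-5, -1) = -5
MAX prefers the higher value; A=7, B=-5. A is better since 7 > -5.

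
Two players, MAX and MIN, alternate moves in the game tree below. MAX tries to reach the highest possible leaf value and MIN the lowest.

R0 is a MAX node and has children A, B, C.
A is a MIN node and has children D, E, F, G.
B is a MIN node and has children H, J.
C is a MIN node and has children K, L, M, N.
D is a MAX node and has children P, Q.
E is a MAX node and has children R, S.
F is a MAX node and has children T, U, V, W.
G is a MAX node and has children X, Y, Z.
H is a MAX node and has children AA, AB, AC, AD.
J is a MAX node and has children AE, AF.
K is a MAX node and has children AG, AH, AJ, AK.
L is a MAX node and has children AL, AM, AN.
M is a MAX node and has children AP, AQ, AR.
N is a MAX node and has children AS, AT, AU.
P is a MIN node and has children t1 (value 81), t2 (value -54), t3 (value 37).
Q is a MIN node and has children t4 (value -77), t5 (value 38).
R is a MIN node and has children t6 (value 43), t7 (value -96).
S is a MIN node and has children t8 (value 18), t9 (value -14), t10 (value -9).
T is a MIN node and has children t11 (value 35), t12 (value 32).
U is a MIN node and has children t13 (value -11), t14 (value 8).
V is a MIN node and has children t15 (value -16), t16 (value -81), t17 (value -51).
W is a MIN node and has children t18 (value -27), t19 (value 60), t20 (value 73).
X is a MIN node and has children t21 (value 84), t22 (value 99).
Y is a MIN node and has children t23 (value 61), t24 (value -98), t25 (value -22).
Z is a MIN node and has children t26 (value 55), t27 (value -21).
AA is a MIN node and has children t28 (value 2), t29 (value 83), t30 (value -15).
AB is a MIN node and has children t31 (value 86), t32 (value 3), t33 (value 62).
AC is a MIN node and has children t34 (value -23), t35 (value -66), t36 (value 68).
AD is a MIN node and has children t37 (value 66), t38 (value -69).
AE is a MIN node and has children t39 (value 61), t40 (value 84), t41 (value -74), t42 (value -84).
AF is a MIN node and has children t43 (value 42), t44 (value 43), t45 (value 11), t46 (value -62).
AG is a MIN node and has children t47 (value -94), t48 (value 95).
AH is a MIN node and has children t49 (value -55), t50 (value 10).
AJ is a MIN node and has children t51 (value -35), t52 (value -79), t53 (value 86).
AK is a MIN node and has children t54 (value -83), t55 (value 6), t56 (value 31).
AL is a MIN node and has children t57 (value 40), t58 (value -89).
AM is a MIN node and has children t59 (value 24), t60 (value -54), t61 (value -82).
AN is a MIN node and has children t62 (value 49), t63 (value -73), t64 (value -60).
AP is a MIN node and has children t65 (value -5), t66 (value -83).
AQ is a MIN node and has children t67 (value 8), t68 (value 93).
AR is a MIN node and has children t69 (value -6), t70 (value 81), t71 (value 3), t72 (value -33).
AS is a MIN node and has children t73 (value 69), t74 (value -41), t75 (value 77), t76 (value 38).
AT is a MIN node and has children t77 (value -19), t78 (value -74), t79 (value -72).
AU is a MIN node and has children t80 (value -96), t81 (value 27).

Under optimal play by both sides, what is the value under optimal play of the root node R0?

P (MIN): min(81, -54, 37) = -54
Q (MIN): min(-77, 38) = -77
D (MAX): max(-54, -77) = -54
R (MIN): min(43, -96) = -96
S (MIN): min(18, -14, -9) = -14
E (MAX): max(-96, -14) = -14
T (MIN): min(35, 32) = 32
U (MIN): min(-11, 8) = -11
V (MIN): min(-16, -81, -51) = -81
W (MIN): min(-27, 60, 73) = -27
F (MAX): max(32, -11, -81, -27) = 32
X (MIN): min(84, 99) = 84
Y (MIN): min(61, -98, -22) = -98
Z (MIN): min(55, -21) = -21
G (MAX): max(84, -98, -21) = 84
A (MIN): min(-54, -14, 32, 84) = -54
AA (MIN): min(2, 83, -15) = -15
AB (MIN): min(86, 3, 62) = 3
AC (MIN): min(-23, -66, 68) = -66
AD (MIN): min(66, -69) = -69
H (MAX): max(-15, 3, -66, -69) = 3
AE (MIN): min(61, 84, -74, -84) = -84
AF (MIN): min(42, 43, 11, -62) = -62
J (MAX): max(-84, -62) = -62
B (MIN): min(3, -62) = -62
AG (MIN): min(-94, 95) = -94
AH (MIN): min(-55, 10) = -55
AJ (MIN): min(-35, -79, 86) = -79
AK (MIN): min(-83, 6, 31) = -83
K (MAX): max(-94, -55, -79, -83) = -55
AL (MIN): min(40, -89) = -89
AM (MIN): min(24, -54, -82) = -82
AN (MIN): min(49, -73, -60) = -73
L (MAX): max(-89, -82, -73) = -73
AP (MIN): min(-5, -83) = -83
AQ (MIN): min(8, 93) = 8
AR (MIN): min(-6, 81, 3, -33) = -33
M (MAX): max(-83, 8, -33) = 8
AS (MIN): min(69, -41, 77, 38) = -41
AT (MIN): min(-19, -74, -72) = -74
AU (MIN): min(-96, 27) = -96
N (MAX): max(-41, -74, -96) = -41
C (MIN): min(-55, -73, 8, -41) = -73
R0 (MAX): max(-54, -62, -73) = -54

-54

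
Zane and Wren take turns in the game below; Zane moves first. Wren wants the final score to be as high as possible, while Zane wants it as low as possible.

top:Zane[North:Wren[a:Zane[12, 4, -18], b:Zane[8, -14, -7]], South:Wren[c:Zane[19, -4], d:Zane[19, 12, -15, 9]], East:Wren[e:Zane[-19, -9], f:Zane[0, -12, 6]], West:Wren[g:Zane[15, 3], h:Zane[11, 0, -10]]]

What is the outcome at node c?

c (Zane): min(19, -4) = -4

-4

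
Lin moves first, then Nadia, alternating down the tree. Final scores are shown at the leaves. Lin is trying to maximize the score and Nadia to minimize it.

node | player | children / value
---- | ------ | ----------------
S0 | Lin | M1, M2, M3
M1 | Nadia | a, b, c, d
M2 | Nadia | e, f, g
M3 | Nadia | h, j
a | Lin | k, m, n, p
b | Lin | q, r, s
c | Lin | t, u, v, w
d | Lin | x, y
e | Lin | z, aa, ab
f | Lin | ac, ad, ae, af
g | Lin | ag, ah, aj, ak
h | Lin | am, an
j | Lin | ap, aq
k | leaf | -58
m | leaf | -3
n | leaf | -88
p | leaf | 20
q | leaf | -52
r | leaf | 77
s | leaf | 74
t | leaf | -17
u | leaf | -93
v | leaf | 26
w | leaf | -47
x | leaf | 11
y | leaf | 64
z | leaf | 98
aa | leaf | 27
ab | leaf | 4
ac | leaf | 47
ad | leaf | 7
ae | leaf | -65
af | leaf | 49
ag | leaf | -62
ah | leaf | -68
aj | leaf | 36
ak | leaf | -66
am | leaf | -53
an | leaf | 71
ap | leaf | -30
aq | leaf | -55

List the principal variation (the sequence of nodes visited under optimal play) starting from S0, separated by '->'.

S0 -> M2 -> g -> aj

a (Lin): max(-58, -3, -88, 20) = 20
b (Lin): max(-52, 77, 74) = 77
c (Lin): max(-17, -93, 26, -47) = 26
d (Lin): max(11, 64) = 64
M1 (Nadia): min(20, 77, 26, 64) = 20
e (Lin): max(98, 27, 4) = 98
f (Lin): max(47, 7, -65, 49) = 49
g (Lin): max(-62, -68, 36, -66) = 36
M2 (Nadia): min(98, 49, 36) = 36
h (Lin): max(-53, 71) = 71
j (Lin): max(-30, -55) = -30
M3 (Nadia): min(71, -30) = -30
S0 (Lin): max(20, 36, -30) = 36
At S0, Lin picks M2 (highest: 36).
At M2, Nadia picks g (lowest: 36).
At g, Lin picks aj (highest: 36).
Terminal value 36.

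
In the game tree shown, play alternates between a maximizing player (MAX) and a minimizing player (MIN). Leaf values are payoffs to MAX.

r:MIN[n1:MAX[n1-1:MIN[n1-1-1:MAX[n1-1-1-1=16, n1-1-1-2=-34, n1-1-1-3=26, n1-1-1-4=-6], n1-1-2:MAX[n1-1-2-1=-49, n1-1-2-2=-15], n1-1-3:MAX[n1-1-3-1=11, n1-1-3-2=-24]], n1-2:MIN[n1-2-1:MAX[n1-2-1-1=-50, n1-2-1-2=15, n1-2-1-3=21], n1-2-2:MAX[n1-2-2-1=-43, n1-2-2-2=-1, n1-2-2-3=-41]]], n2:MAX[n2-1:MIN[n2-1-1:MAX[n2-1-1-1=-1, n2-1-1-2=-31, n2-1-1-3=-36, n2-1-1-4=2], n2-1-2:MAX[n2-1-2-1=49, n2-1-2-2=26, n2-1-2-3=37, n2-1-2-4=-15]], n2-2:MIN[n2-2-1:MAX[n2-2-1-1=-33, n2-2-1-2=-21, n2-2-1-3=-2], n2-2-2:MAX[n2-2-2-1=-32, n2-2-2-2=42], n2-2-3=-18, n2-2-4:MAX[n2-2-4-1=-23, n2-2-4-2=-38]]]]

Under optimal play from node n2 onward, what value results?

n2-1-1 (MAX): max(-1, -31, -36, 2) = 2
n2-1-2 (MAX): max(49, 26, 37, -15) = 49
n2-1 (MIN): min(2, 49) = 2
n2-2-1 (MAX): max(-33, -21, -2) = -2
n2-2-2 (MAX): max(-32, 42) = 42
n2-2-4 (MAX): max(-23, -38) = -23
n2-2 (MIN): min(-2, 42, -18, -23) = -23
n2 (MAX): max(2, -23) = 2

2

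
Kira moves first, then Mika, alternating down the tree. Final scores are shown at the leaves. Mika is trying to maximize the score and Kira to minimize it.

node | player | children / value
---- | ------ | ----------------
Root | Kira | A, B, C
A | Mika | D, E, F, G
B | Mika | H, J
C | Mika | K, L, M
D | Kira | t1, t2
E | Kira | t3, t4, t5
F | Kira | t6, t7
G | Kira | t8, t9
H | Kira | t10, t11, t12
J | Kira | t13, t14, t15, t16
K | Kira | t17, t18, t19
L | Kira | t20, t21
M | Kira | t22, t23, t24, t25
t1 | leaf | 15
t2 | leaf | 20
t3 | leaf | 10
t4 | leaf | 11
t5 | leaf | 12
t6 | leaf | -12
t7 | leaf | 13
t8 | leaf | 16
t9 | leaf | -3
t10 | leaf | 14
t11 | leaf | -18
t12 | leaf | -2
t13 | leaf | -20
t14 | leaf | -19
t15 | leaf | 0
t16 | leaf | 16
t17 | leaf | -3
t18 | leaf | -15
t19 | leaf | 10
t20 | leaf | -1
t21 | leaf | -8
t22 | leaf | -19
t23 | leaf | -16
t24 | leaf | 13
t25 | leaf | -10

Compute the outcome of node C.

K (Kira): min(-3, -15, 10) = -15
L (Kira): min(-1, -8) = -8
M (Kira): min(-19, -16, 13, -10) = -19
C (Mika): max(-15, -8, -19) = -8

-8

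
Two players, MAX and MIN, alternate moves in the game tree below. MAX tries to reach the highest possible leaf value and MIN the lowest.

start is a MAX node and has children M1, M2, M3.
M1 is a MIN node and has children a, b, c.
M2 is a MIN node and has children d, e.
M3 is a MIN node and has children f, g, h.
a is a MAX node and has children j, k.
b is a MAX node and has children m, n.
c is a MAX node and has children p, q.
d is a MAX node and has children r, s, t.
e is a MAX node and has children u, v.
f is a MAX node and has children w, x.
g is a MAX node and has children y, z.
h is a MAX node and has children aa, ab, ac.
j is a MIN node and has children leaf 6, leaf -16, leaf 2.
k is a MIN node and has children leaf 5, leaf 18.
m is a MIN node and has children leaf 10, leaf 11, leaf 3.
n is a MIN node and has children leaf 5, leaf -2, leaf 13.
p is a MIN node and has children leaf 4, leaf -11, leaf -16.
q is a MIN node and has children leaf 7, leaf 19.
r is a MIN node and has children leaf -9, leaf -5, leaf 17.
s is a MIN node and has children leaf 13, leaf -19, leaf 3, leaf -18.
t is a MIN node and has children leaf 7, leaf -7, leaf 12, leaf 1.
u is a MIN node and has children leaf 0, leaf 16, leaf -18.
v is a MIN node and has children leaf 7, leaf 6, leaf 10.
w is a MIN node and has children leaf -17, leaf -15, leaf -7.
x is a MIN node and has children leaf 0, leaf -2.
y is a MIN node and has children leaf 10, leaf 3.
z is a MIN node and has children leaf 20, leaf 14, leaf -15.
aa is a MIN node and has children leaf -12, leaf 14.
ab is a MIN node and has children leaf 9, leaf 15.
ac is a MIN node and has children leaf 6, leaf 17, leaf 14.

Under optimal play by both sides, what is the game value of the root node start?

j (MIN): min(6, -16, 2) = -16
k (MIN): min(5, 18) = 5
a (MAX): max(-16, 5) = 5
m (MIN): min(10, 11, 3) = 3
n (MIN): min(5, -2, 13) = -2
b (MAX): max(3, -2) = 3
p (MIN): min(4, -11, -16) = -16
q (MIN): min(7, 19) = 7
c (MAX): max(-16, 7) = 7
M1 (MIN): min(5, 3, 7) = 3
r (MIN): min(-9, -5, 17) = -9
s (MIN): min(13, -19, 3, -18) = -19
t (MIN): min(7, -7, 12, 1) = -7
d (MAX): max(-9, -19, -7) = -7
u (MIN): min(0, 16, -18) = -18
v (MIN): min(7, 6, 10) = 6
e (MAX): max(-18, 6) = 6
M2 (MIN): min(-7, 6) = -7
w (MIN): min(-17, -15, -7) = -17
x (MIN): min(0, -2) = -2
f (MAX): max(-17, -2) = -2
y (MIN): min(10, 3) = 3
z (MIN): min(20, 14, -15) = -15
g (MAX): max(3, -15) = 3
aa (MIN): min(-12, 14) = -12
ab (MIN): min(9, 15) = 9
ac (MIN): min(6, 17, 14) = 6
h (MAX): max(-12, 9, 6) = 9
M3 (MIN): min(-2, 3, 9) = -2
start (MAX): max(3, -7, -2) = 3

3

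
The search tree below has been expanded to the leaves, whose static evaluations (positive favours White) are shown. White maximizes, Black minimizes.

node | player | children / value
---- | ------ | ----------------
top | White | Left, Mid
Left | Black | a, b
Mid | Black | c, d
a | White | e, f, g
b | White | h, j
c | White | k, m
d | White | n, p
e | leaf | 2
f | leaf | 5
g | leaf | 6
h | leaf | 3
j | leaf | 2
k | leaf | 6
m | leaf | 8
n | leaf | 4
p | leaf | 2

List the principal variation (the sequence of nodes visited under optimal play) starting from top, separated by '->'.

top -> Mid -> d -> n

a (White): max(2, 5, 6) = 6
b (White): max(3, 2) = 3
Left (Black): min(6, 3) = 3
c (White): max(6, 8) = 8
d (White): max(4, 2) = 4
Mid (Black): min(8, 4) = 4
top (White): max(3, 4) = 4
At top, White picks Mid (highest: 4).
At Mid, Black picks d (lowest: 4).
At d, White picks n (highest: 4).
Terminal value 4.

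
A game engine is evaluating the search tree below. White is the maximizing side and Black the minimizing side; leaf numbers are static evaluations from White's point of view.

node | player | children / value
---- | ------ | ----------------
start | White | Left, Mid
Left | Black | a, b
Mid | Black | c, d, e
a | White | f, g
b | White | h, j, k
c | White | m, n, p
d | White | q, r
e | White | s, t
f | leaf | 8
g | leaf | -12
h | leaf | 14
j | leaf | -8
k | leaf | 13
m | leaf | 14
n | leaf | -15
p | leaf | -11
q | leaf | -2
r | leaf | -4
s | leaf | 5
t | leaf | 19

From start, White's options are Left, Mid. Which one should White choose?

a (White): max(8, -12) = 8
b (White): max(14, -8, 13) = 14
Left (Black): min(8, 14) = 8
c (White): max(14, -15, -11) = 14
d (White): max(-2, -4) = -2
e (White): max(5, 19) = 19
Mid (Black): min(14, -2, 19) = -2
start (White): max(8, -2) = 8
White at start wants the highest of {Left=8, Mid=-2}, so chooses Left.

Left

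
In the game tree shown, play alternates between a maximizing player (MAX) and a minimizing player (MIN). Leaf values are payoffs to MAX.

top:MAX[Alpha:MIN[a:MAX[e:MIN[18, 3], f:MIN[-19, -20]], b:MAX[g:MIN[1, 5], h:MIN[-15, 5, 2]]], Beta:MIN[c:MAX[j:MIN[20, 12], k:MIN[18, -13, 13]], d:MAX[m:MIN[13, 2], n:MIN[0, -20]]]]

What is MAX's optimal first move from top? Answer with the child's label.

Beta

e (MIN): min(18, 3) = 3
f (MIN): min(-19, -20) = -20
a (MAX): max(3, -20) = 3
g (MIN): min(1, 5) = 1
h (MIN): min(-15, 5, 2) = -15
b (MAX): max(1, -15) = 1
Alpha (MIN): min(3, 1) = 1
j (MIN): min(20, 12) = 12
k (MIN): min(18, -13, 13) = -13
c (MAX): max(12, -13) = 12
m (MIN): min(13, 2) = 2
n (MIN): min(0, -20) = -20
d (MAX): max(2, -20) = 2
Beta (MIN): min(12, 2) = 2
top (MAX): max(1, 2) = 2
MAX at top wants the highest of {Alpha=1, Beta=2}, so chooses Beta.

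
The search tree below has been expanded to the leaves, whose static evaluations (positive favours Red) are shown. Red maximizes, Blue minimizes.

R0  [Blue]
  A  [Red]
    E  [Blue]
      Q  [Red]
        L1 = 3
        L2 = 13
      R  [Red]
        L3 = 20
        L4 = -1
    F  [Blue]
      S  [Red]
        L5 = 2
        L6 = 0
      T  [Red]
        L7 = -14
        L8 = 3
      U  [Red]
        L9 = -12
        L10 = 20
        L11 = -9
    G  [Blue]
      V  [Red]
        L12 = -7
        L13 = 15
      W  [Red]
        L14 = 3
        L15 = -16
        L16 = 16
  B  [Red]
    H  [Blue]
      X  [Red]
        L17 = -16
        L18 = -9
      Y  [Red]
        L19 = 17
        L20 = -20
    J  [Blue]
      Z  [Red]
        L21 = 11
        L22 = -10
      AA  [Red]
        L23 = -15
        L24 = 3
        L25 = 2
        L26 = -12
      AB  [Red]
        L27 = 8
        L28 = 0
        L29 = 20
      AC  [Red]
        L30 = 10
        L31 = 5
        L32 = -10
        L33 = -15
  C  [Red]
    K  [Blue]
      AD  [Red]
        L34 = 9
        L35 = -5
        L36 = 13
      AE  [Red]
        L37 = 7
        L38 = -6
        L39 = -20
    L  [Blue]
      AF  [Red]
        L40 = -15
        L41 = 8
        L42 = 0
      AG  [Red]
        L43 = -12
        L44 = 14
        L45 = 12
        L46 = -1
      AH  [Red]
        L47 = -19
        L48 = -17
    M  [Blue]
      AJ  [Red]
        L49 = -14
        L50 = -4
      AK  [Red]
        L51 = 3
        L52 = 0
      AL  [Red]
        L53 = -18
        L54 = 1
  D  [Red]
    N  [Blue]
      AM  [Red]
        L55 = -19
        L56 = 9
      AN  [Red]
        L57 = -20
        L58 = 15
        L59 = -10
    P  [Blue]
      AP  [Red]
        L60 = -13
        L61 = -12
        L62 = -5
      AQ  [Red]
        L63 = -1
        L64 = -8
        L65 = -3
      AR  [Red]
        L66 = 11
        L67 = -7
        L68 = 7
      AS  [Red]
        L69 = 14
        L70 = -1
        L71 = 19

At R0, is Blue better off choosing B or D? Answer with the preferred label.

B

X (Red): max(-16, -9) = -9
Y (Red): max(17, -20) = 17
H (Blue): min(-9, 17) = -9
Z (Red): max(11, -10) = 11
AA (Red): max(-15, 3, 2, -12) = 3
AB (Red): max(8, 0, 20) = 20
AC (Red): max(10, 5, -10, -15) = 10
J (Blue): min(11, 3, 20, 10) = 3
B (Red): max(-9, 3) = 3
AM (Red): max(-19, 9) = 9
AN (Red): max(-20, 15, -10) = 15
N (Blue): min(9, 15) = 9
AP (Red): max(-13, -12, -5) = -5
AQ (Red): max(-1, -8, -3) = -1
AR (Red): max(11, -7, 7) = 11
AS (Red): max(14, -1, 19) = 19
P (Blue): min(-5, -1, 11, 19) = -5
D (Red): max(9, -5) = 9
Blue prefers the lower value; B=3, D=9. B is better since 3 < 9.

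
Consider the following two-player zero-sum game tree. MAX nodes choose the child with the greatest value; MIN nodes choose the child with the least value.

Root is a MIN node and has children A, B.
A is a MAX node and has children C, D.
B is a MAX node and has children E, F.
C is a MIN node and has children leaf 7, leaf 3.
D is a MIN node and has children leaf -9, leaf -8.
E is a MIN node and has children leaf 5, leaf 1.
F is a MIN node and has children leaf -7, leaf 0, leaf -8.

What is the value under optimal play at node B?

E (MIN): min(5, 1) = 1
F (MIN): min(-7, 0, -8) = -8
B (MAX): max(1, -8) = 1

1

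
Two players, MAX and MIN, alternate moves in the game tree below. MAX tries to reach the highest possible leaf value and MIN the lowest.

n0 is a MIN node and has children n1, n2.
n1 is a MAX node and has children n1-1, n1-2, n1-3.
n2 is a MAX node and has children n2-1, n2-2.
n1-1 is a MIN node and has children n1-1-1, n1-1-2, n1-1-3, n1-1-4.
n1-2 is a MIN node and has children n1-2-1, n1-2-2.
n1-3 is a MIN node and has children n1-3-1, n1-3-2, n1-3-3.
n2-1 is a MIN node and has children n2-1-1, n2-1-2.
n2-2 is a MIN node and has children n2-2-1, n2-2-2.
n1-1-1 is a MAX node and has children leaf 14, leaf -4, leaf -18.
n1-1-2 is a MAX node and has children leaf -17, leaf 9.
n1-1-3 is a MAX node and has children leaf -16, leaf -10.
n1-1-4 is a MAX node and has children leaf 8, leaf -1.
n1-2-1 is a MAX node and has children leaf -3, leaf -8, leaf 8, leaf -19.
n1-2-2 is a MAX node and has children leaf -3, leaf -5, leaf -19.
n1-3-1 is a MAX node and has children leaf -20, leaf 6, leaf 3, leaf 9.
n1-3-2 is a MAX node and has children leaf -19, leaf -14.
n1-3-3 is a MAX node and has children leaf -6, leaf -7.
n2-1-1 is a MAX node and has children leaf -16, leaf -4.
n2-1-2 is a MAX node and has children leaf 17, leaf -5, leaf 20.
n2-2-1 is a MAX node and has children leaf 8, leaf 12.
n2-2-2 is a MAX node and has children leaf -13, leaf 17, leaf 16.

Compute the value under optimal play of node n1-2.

-3

n1-2-1 (MAX): max(-3, -8, 8, -19) = 8
n1-2-2 (MAX): max(-3, -5, -19) = -3
n1-2 (MIN): min(8, -3) = -3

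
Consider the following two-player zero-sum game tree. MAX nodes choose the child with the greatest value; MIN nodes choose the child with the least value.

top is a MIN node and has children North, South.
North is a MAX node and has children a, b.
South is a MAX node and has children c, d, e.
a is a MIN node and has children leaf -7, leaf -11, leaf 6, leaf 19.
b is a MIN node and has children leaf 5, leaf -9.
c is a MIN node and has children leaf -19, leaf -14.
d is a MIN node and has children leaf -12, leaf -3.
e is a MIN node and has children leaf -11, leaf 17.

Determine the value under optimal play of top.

-11

a (MIN): min(-7, -11, 6, 19) = -11
b (MIN): min(5, -9) = -9
North (MAX): max(-11, -9) = -9
c (MIN): min(-19, -14) = -19
d (MIN): min(-12, -3) = -12
e (MIN): min(-11, 17) = -11
South (MAX): max(-19, -12, -11) = -11
top (MIN): min(-9, -11) = -11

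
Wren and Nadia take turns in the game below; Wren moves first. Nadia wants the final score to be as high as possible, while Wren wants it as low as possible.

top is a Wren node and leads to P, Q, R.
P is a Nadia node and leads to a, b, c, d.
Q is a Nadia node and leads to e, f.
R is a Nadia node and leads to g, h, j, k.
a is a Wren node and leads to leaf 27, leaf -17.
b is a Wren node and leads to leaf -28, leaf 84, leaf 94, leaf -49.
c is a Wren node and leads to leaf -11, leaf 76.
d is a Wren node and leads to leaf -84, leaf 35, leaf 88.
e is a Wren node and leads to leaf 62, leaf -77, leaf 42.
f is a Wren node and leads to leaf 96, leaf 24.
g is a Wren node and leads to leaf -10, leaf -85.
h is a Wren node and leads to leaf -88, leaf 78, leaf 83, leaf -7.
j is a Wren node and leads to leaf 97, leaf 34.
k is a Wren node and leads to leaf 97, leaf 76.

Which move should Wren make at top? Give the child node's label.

a (Wren): min(27, -17) = -17
b (Wren): min(-28, 84, 94, -49) = -49
c (Wren): min(-11, 76) = -11
d (Wren): min(-84, 35, 88) = -84
P (Nadia): max(-17, -49, -11, -84) = -11
e (Wren): min(62, -77, 42) = -77
f (Wren): min(96, 24) = 24
Q (Nadia): max(-77, 24) = 24
g (Wren): min(-10, -85) = -85
h (Wren): min(-88, 78, 83, -7) = -88
j (Wren): min(97, 34) = 34
k (Wren): min(97, 76) = 76
R (Nadia): max(-85, -88, 34, 76) = 76
top (Wren): min(-11, 24, 76) = -11
Wren at top wants the lowest of {P=-11, Q=24, R=76}, so chooses P.

P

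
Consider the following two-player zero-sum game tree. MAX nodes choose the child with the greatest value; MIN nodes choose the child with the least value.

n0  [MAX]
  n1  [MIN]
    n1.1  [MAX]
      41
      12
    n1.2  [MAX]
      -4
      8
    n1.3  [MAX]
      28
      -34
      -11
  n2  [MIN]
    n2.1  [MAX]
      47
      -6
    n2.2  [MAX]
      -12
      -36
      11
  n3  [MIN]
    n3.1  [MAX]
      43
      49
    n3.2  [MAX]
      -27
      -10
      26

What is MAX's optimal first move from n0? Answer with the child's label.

n3

n1.1 (MAX): max(41, 12) = 41
n1.2 (MAX): max(-4, 8) = 8
n1.3 (MAX): max(28, -34, -11) = 28
n1 (MIN): min(41, 8, 28) = 8
n2.1 (MAX): max(47, -6) = 47
n2.2 (MAX): max(-12, -36, 11) = 11
n2 (MIN): min(47, 11) = 11
n3.1 (MAX): max(43, 49) = 49
n3.2 (MAX): max(-27, -10, 26) = 26
n3 (MIN): min(49, 26) = 26
n0 (MAX): max(8, 11, 26) = 26
MAX at n0 wants the highest of {n1=8, n2=11, n3=26}, so chooses n3.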